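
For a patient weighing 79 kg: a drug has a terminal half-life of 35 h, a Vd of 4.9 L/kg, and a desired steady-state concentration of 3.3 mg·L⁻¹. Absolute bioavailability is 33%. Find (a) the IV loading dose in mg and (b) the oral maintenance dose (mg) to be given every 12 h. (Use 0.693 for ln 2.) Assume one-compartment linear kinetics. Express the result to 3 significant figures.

Vd(total) = 79 kg × 4.9 L/kg = 387.1 L
LD = Vd × C = 387.1 × 3.3 = 1277 mg
CL = 0.693 × Vd / t½ = 0.693 × 387.1 / 35 = 7.665 L/h
D = CL × Css × τ / F = 7.665 × 3.3 × 12 / 0.33 = 919.8 mg

(a) 1280 mg; (b) 920 mg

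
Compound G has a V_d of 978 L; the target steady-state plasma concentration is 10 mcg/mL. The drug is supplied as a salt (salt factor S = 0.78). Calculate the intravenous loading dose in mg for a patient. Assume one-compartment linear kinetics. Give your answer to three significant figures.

LD = Vd × C / S = 978.0 × 10.00 / 0.78 = 12540 mg

12500 mg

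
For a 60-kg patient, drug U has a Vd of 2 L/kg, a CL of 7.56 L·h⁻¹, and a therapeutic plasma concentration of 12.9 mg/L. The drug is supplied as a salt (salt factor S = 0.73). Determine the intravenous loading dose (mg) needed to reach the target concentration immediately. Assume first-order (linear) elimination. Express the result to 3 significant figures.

2120 mg

Total Vd = 2 × 60 = 120.0 L
LD = Vd × C / S = 120.0 × 12.90 / 0.73 = 2121 mg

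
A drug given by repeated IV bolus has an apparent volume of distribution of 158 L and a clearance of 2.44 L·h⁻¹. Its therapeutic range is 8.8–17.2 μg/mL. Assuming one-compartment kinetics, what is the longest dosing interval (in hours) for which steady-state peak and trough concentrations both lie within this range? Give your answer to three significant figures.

k = CL / Vd = 2.440 / 158.0 = 0.01544 h⁻¹
Between IV bolus doses, concentration decays as C = C₀·e^(−kτ), so C_peak/C_trough = e^(kτ).
τ_max = ln(C_peak/C_trough) / k = ln(17.2/8.8) / 0.01544 = 0.6702 / 0.01544 = 43.41 h

43.4 h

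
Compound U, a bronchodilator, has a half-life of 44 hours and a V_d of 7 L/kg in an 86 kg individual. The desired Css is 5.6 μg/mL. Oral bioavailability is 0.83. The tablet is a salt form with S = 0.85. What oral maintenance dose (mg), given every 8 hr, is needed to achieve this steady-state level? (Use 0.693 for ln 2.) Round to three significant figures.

Vd(total) = 86 kg × 7 L/kg = 602.0 L
k = 0.693/44 = 0.01575 h⁻¹, so CL = k·Vd = 0.01575 × 602.0 = 9.482 L/h
D = CL × Css × τ / F / S = 9.482 × 5.6 × 8 / 0.83 / 0.85 = 602.1 mg

602 mg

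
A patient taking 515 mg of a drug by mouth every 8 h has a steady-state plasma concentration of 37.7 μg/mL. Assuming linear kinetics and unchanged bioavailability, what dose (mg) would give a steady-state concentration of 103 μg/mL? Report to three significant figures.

1410 mg

With linear kinetics, Css is proportional to dose rate (D/τ) at fixed clearance.
D₂ = D₁ × (Css,target / Css,current) = 515 × 103/37.7 = 1407 mg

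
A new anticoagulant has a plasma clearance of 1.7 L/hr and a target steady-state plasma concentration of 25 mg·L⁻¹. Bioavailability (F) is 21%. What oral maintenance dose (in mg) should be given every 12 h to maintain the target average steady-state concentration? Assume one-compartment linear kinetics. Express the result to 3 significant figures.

At steady state, dose per interval replaces the amount cleared in that interval: F·D/τ = CL·Css.
D = CL × Css × τ / F = 1.700 × 25 × 12 / 0.21 = 2429 mg

2430 mg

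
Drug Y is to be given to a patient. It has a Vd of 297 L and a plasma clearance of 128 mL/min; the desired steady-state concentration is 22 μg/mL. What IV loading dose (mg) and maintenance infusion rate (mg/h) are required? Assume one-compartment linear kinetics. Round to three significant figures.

(a) 6530 mg; (b) 169 mg/h

Loading: fill Vd to C_target → 297.0 L × 22 mg/L = 6534 mg
Convert clearance: 128 mL/min × 60 min/h ÷ 1000 mL/L = 7.680 L/h
Infusion rate = 7.680 L/h × 22 mg/L = 169.0 mg/h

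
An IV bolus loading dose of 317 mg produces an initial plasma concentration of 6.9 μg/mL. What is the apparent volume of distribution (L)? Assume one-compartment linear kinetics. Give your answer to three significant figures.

45.9 L

Immediately after an IV bolus, C₀ = Dose / Vd, so Vd = Dose / C₀.
Vd = 317 / 6.9 = 45.94 L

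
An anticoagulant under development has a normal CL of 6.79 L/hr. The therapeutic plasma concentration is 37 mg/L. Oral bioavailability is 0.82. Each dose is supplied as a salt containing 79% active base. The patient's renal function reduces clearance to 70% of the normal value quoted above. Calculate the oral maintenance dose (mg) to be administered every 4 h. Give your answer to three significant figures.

1090 mg

Patient clearance = 0.7 × 6.790 = 4.753 L/h
D = CL × Css × τ / F / S = 4.753 × 37 × 4 / 0.82 / 0.79 = 1086 mg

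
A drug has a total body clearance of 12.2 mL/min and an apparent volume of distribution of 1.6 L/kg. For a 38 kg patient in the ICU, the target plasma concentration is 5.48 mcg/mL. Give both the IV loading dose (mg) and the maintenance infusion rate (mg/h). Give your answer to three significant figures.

(a) 333 mg; (b) 4.01 mg/h

Total Vd = 1.6 × 38 = 60.80 L
Loading dose = Vd × C = 60.80 × 5.48 = 333.2 mg
Convert clearance: 12.2 mL/min × 60 min/h ÷ 1000 mL/L = 0.7320 L/h
Infusion rate = 0.7320 L/h × 5.48 mg/L = 4.011 mg/h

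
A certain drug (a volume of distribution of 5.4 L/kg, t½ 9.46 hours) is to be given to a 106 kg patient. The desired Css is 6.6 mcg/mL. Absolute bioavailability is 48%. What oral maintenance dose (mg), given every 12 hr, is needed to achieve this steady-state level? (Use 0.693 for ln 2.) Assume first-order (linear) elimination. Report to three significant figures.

Total Vd = 5.4 × 106 = 572.4 L
CL = 0.693 × Vd / t½ = 0.693 × 572.4 / 9.46 = 41.93 L/h
D = CL × Css × τ / F = 41.93 × 6.6 × 12 / 0.48 = 6918 mg

6920 mg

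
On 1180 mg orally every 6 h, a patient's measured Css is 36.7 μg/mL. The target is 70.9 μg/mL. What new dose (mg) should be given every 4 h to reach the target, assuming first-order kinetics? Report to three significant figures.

For first-order elimination, Css ∝ F·D/(CL·τ); F and CL are unchanged, so Css ∝ D/τ.
D₂ = D₁ × (Css,target / Css,current) × (τ₂/τ₁) = 1180 × (70.9/36.7) × (4/6) = 1520 mg

1520 mg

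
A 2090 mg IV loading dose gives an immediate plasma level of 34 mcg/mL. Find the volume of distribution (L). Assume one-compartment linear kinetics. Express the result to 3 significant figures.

61.5 L

Immediately after an IV bolus, C₀ = Dose / Vd, so Vd = Dose / C₀.
Vd = 2090 / 34 = 61.47 L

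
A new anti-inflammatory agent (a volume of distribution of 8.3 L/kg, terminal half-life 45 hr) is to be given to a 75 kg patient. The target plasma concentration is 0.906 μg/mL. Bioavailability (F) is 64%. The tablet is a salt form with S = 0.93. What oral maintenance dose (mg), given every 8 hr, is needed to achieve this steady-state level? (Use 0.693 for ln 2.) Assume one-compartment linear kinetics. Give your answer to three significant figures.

Total Vd = 8.3 × 75 = 622.5 L
k = 0.693/45 = 0.01540 h⁻¹, so CL = k·Vd = 0.01540 × 622.5 = 9.587 L/h
D = CL × Css × τ / F / S = 9.587 × 0.906 × 8 / 0.64 / 0.93 = 116.7 mg

117 mg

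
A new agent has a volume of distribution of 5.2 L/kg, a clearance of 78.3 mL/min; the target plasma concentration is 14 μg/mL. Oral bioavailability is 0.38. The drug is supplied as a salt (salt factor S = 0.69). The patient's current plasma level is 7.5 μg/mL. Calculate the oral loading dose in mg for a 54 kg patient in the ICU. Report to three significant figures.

6960 mg

Vd(total) = 54 kg × 5.2 L/kg = 280.8 L
Loading dose depends on Vd (not clearance): it fills the distribution volume.
Concentration deficit ΔC = 14 − 7.5 = 6.500 mg/L
LD = Vd × ΔC / F / S = 280.8 × 6.500 / 0.38 / 0.69 = 6961 mg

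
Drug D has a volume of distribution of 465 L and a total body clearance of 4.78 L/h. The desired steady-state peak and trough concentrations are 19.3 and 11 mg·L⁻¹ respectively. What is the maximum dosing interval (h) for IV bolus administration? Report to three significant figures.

k = CL / Vd = 4.780 / 465.0 = 0.01028 h⁻¹
Between IV bolus doses, concentration decays as C = C₀·e^(−kτ), so C_peak/C_trough = e^(kτ).
τ_max = ln(C_peak/C_trough) / k = ln(19.3/11) / 0.01028 = 0.5622 / 0.01028 = 54.69 h

54.7 h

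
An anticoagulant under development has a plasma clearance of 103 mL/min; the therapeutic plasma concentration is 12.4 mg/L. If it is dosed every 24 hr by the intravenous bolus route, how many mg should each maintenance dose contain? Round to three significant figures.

Convert clearance: 103 mL/min × 60 min/h ÷ 1000 mL/L = 6.180 L/h
D = CL × Css × τ = 6.180 × 12.4 × 24 = 1839 mg

1840 mg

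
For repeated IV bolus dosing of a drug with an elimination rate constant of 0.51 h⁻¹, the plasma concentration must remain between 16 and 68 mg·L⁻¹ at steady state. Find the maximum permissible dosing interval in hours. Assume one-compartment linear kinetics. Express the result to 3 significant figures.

2.84 h

Between IV bolus doses, concentration decays as C = C₀·e^(−kτ), so C_peak/C_trough = e^(kτ).
τ_max = ln(C_peak/C_trough) / k = ln(68/16) / 0.5100 = 1.447 / 0.5100 = 2.837 h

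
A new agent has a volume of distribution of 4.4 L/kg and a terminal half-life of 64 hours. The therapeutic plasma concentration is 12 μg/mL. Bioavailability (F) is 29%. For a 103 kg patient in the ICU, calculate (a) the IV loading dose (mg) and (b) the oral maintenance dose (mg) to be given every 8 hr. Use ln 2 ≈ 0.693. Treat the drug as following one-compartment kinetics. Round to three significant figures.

(a) 5440 mg; (b) 1620 mg

Vd(total) = 103 kg × 4.4 L/kg = 453.2 L
LD = Vd × C = 453.2 × 12 = 5438 mg
CL = 0.693 × Vd / t½ = 0.693 × 453.2 / 64 = 4.907 L/h
D = CL × Css × τ / F = 4.907 × 12 × 8 / 0.29 = 1624 mg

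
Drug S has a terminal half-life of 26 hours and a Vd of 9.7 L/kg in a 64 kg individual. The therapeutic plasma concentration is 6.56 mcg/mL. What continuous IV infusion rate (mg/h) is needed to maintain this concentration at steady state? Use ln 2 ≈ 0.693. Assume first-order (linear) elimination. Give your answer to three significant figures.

Total Vd = 9.7 × 64 = 620.8 L
CL = ln 2 · Vd / t½ = 0.693 × 620.8 / 26 = 16.55 L/h
Infusion rate = CL × Css = 16.55 × 6.56 = 108.6 mg/h

109 mg/h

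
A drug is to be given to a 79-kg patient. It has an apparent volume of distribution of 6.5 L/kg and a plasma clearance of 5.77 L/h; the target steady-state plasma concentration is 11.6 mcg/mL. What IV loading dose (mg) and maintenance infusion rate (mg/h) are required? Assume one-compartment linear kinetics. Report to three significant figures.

Vd(total) = 79 kg × 6.5 L/kg = 513.5 L
Loading dose = Vd × C = 513.5 × 11.6 = 5957 mg
Maintenance infusion rate = CL × Css = 5.770 × 11.6 = 66.93 mg/h

(a) 5960 mg; (b) 66.9 mg/h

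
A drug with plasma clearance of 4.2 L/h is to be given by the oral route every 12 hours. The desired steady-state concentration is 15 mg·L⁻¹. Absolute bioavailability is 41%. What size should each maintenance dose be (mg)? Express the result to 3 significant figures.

At steady state, dose per interval replaces the amount cleared in that interval: F·D/τ = CL·Css.
D = CL × Css × τ / F = 4.200 × 15 × 12 / 0.41 = 1844 mg

1840 mg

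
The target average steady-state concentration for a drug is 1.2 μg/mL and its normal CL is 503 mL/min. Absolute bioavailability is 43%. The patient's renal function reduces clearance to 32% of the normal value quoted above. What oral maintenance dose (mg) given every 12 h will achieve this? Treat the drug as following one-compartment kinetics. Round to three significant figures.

323 mg

CL = 503 mL/min = 503 × 0.06 = 30.18 L/h
Patient clearance = 0.32 × 30.18 = 9.658 L/h
D = CL × Css × τ / F = 9.658 × 1.2 × 12 / 0.43 = 323.4 mg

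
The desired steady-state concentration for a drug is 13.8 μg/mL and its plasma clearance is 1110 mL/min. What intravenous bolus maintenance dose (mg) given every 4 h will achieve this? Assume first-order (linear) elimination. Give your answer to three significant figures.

3680 mg

CL = 1110 mL/min = 1110 × 0.06 = 66.60 L/h
D = CL × Css × τ = 66.60 × 13.8 × 4 = 3676 mg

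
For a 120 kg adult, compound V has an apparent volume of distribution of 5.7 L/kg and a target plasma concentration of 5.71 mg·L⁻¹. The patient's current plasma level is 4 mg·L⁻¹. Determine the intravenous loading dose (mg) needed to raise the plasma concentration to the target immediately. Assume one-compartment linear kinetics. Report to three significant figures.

1170 mg

Total Vd = 5.7 × 120 = 684.0 L
Concentration deficit ΔC = 5.71 − 4 = 1.710 mg/L
LD = Vd × ΔC = 684.0 × 1.710 = 1170 mg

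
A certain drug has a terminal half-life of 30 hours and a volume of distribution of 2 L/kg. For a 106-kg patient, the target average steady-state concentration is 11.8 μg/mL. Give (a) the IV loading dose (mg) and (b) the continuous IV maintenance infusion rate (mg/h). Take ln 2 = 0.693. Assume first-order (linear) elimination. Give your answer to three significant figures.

(a) 2500 mg; (b) 57.8 mg/h

Vd(total) = 106 kg × 2 L/kg = 212.0 L
LD = Vd × C = 212.0 × 11.8 = 2502 mg
CL = 0.693 × Vd / t½ = 0.693 × 212.0 / 30 = 4.897 L/h
Infusion rate = CL × Css = 4.897 × 11.8 = 57.78 mg/h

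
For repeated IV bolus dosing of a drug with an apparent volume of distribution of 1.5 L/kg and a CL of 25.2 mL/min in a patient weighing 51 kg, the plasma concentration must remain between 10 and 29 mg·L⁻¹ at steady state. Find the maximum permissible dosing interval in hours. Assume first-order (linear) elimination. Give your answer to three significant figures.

Total Vd = 1.5 × 51 = 76.50 L
CL = 25.2 mL/min = 25.2 × 0.06 = 1.512 L/h
k = CL / Vd = 1.512 / 76.50 = 0.01976 h⁻¹
Between IV bolus doses, concentration decays as C = C₀·e^(−kτ), so C_peak/C_trough = e^(kτ).
τ_max = ln(C_peak/C_trough) / k = ln(29/10) / 0.01976 = 1.065 / 0.01976 = 53.90 h

53.9 h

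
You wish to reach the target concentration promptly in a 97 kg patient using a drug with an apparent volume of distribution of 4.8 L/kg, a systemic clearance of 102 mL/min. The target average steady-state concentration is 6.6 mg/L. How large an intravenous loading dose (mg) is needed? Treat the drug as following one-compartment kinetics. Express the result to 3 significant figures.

Vd(total) = 97 kg × 4.8 L/kg = 465.6 L
LD = Vd × C = 465.6 × 6.600 = 3073 mg

3070 mg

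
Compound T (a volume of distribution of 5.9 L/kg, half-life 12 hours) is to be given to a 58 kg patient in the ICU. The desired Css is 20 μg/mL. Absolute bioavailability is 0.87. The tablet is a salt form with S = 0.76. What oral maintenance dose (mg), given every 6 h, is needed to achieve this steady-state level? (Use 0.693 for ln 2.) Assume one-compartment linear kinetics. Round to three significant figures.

3590 mg

Vd = 5.9 L/kg × 58 kg = 342.2 L
CL = 0.693 × Vd / t½ = 0.693 × 342.2 / 12 = 19.76 L/h
D = CL × Css × τ / F / S = 19.76 × 20 × 6 / 0.87 / 0.76 = 3586 mg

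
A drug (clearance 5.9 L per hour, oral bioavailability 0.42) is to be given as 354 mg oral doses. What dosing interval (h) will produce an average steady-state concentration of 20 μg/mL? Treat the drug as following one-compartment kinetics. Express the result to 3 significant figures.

F·D/τ = CL·Css → τ = F·D / (CL·Css).
τ = 0.42 × 354 / (5.9 × 20) = 1.260 h

1.26 h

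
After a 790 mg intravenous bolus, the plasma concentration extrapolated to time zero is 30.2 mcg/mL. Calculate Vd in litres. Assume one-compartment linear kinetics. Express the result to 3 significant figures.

26.2 L

Immediately after an IV bolus, C₀ = Dose / Vd, so Vd = Dose / C₀.
Vd = 790 / 30.2 = 26.16 L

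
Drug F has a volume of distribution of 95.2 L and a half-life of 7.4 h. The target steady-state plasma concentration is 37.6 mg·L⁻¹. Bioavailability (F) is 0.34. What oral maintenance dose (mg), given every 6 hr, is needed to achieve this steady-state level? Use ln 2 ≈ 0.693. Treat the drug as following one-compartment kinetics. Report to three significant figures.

5920 mg

CL = ln 2 · Vd / t½ = 0.693 × 95.20 / 7.4 = 8.915 L/h
D = CL × Css × τ / F = 8.915 × 37.6 × 6 / 0.34 = 5915 mg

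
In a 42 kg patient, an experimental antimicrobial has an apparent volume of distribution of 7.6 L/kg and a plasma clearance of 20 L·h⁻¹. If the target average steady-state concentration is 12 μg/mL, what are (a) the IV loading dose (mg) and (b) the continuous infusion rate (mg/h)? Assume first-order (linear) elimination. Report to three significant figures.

Vd = 7.6 L/kg × 42 kg = 319.2 L
LD = Vd · C_target = 319.2 × 12 = 3830 mg
Infusion rate = 20.00 L/h × 12 mg/L = 240.0 mg/h

(a) 3830 mg; (b) 240 mg/h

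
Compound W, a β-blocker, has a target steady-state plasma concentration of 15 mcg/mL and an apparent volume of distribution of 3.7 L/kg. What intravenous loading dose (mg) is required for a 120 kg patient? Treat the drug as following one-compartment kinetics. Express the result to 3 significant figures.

6660 mg

Vd = 3.7 L/kg × 120 kg = 444.0 L
LD = Vd × C = 444.0 × 15.00 = 6660 mg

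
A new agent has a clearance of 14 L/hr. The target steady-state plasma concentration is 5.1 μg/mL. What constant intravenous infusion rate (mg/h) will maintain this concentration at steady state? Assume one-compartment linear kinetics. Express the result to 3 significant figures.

At steady state, infusion rate equals elimination rate: rate in = CL × Css.
Rate = CL × Css = 14.00 × 5.1 = 71.40 mg/h

71.4 mg/h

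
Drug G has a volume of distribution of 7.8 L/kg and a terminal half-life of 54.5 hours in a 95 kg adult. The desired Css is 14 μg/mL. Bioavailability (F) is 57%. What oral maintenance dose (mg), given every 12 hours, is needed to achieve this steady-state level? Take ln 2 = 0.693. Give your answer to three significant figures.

2780 mg

Total Vd = 7.8 × 95 = 741.0 L
CL = 0.693 × Vd / t½ = 0.693 × 741.0 / 54.5 = 9.422 L/h
D = CL × Css × τ / F = 9.422 × 14 × 12 / 0.57 = 2777 mg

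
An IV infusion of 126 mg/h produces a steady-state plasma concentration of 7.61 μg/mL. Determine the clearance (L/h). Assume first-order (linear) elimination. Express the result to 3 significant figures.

16.6 L/h

At steady state, infusion rate = CL × Css, so CL = rate / Css.
CL = 126 / 7.61 = 16.56 L/h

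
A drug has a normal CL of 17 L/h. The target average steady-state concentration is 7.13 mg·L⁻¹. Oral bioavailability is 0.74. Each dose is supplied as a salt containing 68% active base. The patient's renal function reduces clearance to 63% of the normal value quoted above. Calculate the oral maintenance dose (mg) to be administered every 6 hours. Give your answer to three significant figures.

911 mg

Patient clearance = 0.63 × 17.00 = 10.71 L/h
At steady state, dose per interval replaces the amount cleared in that interval: F·S·D/τ = CL·Css.
D = CL × Css × τ / F / S = 10.71 × 7.13 × 6 / 0.74 / 0.68 = 910.5 mg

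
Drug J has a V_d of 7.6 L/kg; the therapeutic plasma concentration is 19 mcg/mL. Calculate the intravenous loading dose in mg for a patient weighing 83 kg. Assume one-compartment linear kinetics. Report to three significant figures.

12000 mg

Vd = 7.6 L/kg × 83 kg = 630.8 L
LD = Vd × C = 630.8 × 19.00 = 11990 mg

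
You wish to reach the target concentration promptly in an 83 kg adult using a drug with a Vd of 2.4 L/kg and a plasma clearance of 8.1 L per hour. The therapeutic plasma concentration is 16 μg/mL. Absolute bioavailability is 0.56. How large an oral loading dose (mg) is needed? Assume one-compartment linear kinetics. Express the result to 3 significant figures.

5690 mg

Vd = 2.4 L/kg × 83 kg = 199.2 L
Loading dose depends on Vd (not clearance): it fills the distribution volume.
LD = Vd × C / F = 199.2 × 16.00 / 0.56 = 5691 mg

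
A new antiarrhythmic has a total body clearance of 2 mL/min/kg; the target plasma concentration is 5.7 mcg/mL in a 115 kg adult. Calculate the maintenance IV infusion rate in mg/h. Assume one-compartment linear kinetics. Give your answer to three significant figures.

78.7 mg/h

CL = 2 mL/min/kg × 115 kg = 230.0 mL/min = 230.0 × 60/1000 = 13.80 L/h
R₀ = 13.80 × 5.7 = 78.66 mg/h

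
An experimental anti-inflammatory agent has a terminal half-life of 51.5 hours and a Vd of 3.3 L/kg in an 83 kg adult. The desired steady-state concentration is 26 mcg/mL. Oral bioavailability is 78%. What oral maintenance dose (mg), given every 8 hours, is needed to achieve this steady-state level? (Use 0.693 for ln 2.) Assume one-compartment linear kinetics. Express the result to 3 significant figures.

983 mg

Total Vd = 3.3 × 83 = 273.9 L
CL = ln 2 · Vd / t½ = 0.693 × 273.9 / 51.5 = 3.686 L/h
D = CL × Css × τ / F = 3.686 × 26 × 8 / 0.78 = 982.9 mg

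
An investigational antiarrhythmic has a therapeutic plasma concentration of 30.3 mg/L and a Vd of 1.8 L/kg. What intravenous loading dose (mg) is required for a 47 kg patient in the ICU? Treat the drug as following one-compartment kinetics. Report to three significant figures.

Vd = 1.8 L/kg × 47 kg = 84.60 L
LD = Vd × C = 84.60 × 30.30 = 2563 mg

2560 mg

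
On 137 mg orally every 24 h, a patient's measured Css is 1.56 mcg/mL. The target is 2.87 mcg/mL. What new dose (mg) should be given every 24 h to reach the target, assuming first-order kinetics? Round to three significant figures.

252 mg

For first-order elimination, Css ∝ F·D/(CL·τ); F and CL are unchanged, so Css ∝ D/τ.
D₂ = D₁ × (Css,target / Css,current) = 137 × 2.87/1.56 = 252.0 mg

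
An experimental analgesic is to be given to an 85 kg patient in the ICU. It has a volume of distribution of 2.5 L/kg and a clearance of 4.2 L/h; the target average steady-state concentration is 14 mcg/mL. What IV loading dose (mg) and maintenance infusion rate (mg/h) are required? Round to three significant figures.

(a) 2980 mg; (b) 58.8 mg/h

Total Vd = 2.5 × 85 = 212.5 L
LD = Vd · C_target = 212.5 × 14 = 2975 mg
Maintenance infusion rate = CL × Css = 4.200 × 14 = 58.80 mg/h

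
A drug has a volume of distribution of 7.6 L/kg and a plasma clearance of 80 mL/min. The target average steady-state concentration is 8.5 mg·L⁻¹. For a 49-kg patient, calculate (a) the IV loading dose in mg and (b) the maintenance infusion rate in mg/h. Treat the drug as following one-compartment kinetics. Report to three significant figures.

(a) 3170 mg; (b) 40.8 mg/h

Vd = 7.6 L/kg × 49 kg = 372.4 L
LD = Vd · C_target = 372.4 × 8.5 = 3165 mg
CL = 80 mL/min × 60/1000 = 4.800 L/h
Maintenance infusion rate = CL × Css = 4.800 × 8.5 = 40.80 mg/h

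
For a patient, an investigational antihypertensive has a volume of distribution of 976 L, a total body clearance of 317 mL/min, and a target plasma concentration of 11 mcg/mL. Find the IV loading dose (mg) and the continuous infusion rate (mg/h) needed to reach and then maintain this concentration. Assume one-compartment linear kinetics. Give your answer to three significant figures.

Loading dose = Vd × C = 976.0 × 11 = 10740 mg
CL = 317 mL/min = 317 × 0.06 = 19.02 L/h
Infusion rate = 19.02 L/h × 11 mg/L = 209.2 mg/h

(a) 10700 mg; (b) 209 mg/h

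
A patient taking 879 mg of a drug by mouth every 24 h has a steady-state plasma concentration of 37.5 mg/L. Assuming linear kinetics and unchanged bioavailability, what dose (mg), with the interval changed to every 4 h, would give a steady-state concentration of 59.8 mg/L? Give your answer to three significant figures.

234 mg

With linear kinetics, Css is proportional to dose rate (D/τ) at fixed clearance.
D₂ = D₁ × (Css,target / Css,current) × (τ₂/τ₁) = 879 × (59.8/37.5) × (4/24) = 233.6 mg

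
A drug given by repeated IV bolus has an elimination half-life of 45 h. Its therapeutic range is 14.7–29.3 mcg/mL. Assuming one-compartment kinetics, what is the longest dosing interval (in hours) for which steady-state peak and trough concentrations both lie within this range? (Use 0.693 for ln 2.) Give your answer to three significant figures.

k = 0.693 / t½ = 0.693 / 45 = 0.01540 h⁻¹
Between IV bolus doses, concentration decays as C = C₀·e^(−kτ), so C_peak/C_trough = e^(kτ).
τ_max = ln(C_peak/C_trough) / k = ln(29.3/14.7) / 0.01540 = 0.6897 / 0.01540 = 44.79 h

44.8 h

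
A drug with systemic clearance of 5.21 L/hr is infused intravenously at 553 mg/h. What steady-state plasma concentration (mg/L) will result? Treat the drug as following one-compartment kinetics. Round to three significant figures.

Css = rate / CL = 553 / 5.210 = 106.1 mg/L

106 mg/L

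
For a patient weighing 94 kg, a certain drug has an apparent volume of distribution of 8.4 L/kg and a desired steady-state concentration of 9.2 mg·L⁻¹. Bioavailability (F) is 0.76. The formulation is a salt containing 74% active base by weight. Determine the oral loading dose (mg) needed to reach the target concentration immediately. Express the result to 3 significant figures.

Vd(total) = 94 kg × 8.4 L/kg = 789.6 L
LD = Vd × C / F / S = 789.6 × 9.200 / 0.76 / 0.74 = 12920 mg

12900 mg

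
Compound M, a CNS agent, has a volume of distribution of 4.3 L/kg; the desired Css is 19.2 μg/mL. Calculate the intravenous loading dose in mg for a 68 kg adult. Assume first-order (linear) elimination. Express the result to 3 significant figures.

Total Vd = 4.3 × 68 = 292.4 L
The loading dose fills Vd to the target concentration.
LD = Vd × C = 292.4 × 19.20 = 5614 mg

5610 mg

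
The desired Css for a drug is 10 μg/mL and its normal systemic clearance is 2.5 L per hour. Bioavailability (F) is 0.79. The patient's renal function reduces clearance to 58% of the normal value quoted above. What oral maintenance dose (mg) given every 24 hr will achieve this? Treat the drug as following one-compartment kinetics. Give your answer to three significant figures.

441 mg

Patient clearance = 0.58 × 2.500 = 1.450 L/h
D = CL × Css × τ / F = 1.450 × 10 × 24 / 0.79 = 440.5 mg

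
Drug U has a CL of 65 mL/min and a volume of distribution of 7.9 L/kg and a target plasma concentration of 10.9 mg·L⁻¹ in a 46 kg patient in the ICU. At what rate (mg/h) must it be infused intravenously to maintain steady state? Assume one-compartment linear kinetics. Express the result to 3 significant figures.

CL = 65 mL/min × 60/1000 = 3.900 L/h
At steady state, infusion rate equals elimination rate: rate in = CL × Css.
R₀ = 3.900 × 10.9 = 42.51 mg/h

42.5 mg/h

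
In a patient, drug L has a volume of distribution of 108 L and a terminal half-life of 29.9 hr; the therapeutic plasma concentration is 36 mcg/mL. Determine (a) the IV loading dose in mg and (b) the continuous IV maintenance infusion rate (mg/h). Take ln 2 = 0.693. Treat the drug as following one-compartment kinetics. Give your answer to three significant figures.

LD = Vd × C = 108.0 × 36 = 3888 mg
CL = 0.693 × Vd / t½ = 0.693 × 108.0 / 29.9 = 2.503 L/h
Infusion rate = CL × Css = 2.503 × 36 = 90.11 mg/h

(a) 3890 mg; (b) 90.1 mg/h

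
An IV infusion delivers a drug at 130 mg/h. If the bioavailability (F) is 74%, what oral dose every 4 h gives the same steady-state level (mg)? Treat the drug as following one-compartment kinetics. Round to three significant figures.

703 mg

To maintain the same Css, the systemic dosing rate must be unchanged: F·D/τ = infusion rate.
D = rate × τ / F = 130 × 4 / 0.74 = 702.7 mg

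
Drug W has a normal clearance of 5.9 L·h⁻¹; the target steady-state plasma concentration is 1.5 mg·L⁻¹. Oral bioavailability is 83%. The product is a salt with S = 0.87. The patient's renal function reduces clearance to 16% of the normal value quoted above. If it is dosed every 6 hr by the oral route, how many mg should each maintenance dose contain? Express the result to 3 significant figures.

Patient clearance = 0.16 × 5.900 = 0.9440 L/h
D = CL × Css × τ / F / S = 0.9440 × 1.5 × 6 / 0.83 / 0.87 = 11.77 mg

11.8 mg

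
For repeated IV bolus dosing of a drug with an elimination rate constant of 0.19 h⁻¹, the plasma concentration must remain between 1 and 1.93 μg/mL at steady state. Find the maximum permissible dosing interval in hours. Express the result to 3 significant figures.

3.46 h

Between IV bolus doses, concentration decays as C = C₀·e^(−kτ), so C_peak/C_trough = e^(kτ).
τ_max = ln(C_peak/C_trough) / k = ln(1.93/1) / 0.1900 = 0.6575 / 0.1900 = 3.461 h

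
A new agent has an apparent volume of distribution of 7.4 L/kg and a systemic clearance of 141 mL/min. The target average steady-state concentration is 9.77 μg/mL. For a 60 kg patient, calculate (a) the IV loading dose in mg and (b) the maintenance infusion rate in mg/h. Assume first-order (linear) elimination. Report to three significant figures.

(a) 4340 mg; (b) 82.7 mg/h

Vd = 7.4 L/kg × 60 kg = 444.0 L
Loading: fill Vd to C_target → 444.0 L × 9.77 mg/L = 4338 mg
Convert clearance: 141 mL/min × 60 min/h ÷ 1000 mL/L = 8.460 L/h
Maintenance infusion rate = CL × Css = 8.460 × 9.77 = 82.65 mg/h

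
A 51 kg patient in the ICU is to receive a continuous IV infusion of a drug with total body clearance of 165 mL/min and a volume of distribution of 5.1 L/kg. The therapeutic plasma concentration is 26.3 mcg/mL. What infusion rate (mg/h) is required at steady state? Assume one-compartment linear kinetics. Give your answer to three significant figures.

CL = 165 mL/min × 60/1000 = 9.900 L/h
Vd does not affect the maintenance rate; only clearance governs steady-state input.
R₀ = 9.900 × 26.3 = 260.4 mg/h

260 mg/h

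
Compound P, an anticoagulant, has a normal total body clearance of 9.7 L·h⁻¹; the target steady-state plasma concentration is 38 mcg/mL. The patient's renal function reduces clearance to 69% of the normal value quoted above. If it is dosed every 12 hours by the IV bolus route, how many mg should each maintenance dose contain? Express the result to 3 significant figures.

Patient clearance = 0.69 × 9.700 = 6.693 L/h
D = CL × Css × τ = 6.693 × 38 × 12 = 3052 mg

3050 mg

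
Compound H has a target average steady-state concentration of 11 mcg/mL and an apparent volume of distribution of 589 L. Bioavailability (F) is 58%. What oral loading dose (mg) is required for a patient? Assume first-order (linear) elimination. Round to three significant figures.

11200 mg

The loading dose fills Vd to the target concentration.
LD = Vd × C / F = 589.0 × 11.00 / 0.58 = 11170 mg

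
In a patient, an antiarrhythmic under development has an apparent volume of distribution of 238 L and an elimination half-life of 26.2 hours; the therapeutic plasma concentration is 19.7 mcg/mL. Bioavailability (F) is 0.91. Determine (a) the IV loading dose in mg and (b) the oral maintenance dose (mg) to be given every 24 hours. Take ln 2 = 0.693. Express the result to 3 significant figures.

(a) 4690 mg; (b) 3270 mg

LD = Vd × C = 238.0 × 19.7 = 4689 mg
CL = 0.693 × Vd / t½ = 0.693 × 238.0 / 26.2 = 6.295 L/h
D = CL × Css × τ / F = 6.295 × 19.7 × 24 / 0.91 = 3271 mg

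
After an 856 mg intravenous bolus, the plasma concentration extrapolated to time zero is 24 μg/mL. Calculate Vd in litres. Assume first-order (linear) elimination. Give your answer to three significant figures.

Immediately after an IV bolus, C₀ = Dose / Vd, so Vd = Dose / C₀.
Vd = 856 / 24 = 35.67 L

35.7 L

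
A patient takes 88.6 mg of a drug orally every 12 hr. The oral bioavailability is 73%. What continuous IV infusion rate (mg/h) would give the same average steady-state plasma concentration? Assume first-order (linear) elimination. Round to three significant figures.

Equivalent systemic input: infusion rate = F·D/τ.
Rate = 0.73 × 88.6 / 12 = 5.390 mg/h

5.39 mg/h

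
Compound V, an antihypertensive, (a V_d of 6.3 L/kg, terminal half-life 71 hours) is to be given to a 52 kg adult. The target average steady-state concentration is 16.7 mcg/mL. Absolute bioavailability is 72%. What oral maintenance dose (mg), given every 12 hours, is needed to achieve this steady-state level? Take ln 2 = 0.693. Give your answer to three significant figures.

Vd = 6.3 L/kg × 52 kg = 327.6 L
CL = 0.693 × Vd / t½ = 0.693 × 327.6 / 71 = 3.198 L/h
D = CL × Css × τ / F = 3.198 × 16.7 × 12 / 0.72 = 890.1 mg

890 mg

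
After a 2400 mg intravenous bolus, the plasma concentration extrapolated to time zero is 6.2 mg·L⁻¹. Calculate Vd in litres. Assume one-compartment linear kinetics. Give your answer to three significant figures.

387 L

Immediately after an IV bolus, C₀ = Dose / Vd, so Vd = Dose / C₀.
Vd = 2400 / 6.2 = 387.1 L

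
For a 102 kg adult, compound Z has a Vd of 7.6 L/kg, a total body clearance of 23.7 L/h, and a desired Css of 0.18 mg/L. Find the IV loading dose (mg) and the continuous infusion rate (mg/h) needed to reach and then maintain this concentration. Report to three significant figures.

(a) 140 mg; (b) 4.27 mg/h

Vd(total) = 102 kg × 7.6 L/kg = 775.2 L
Loading: fill Vd to C_target → 775.2 L × 0.18 mg/L = 139.5 mg
Infusion rate = 23.70 L/h × 0.18 mg/L = 4.266 mg/h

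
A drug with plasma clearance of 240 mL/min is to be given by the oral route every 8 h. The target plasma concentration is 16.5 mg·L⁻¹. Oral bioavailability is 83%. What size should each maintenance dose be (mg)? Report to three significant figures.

2290 mg

CL = 240 mL/min = 240 × 0.06 = 14.40 L/h
D = CL × Css × τ / F = 14.40 × 16.5 × 8 / 0.83 = 2290 mg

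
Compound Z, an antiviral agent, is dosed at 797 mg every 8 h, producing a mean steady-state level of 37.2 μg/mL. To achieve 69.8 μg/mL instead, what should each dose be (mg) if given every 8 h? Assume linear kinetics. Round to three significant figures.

1500 mg

With linear kinetics, Css is proportional to dose rate (D/τ) at fixed clearance.
D₂ = D₁ × (Css,target / Css,current) = 797 × 69.8/37.2 = 1495 mg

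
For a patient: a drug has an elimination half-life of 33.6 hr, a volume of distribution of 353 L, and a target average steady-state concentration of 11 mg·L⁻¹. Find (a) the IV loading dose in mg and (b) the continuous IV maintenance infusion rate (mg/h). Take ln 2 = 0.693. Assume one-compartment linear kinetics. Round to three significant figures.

(a) 3880 mg; (b) 80.1 mg/h

LD = Vd × C = 353.0 × 11 = 3883 mg
CL = 0.693 × Vd / t½ = 0.693 × 353.0 / 33.6 = 7.281 L/h
Infusion rate = CL × Css = 7.281 × 11 = 80.09 mg/h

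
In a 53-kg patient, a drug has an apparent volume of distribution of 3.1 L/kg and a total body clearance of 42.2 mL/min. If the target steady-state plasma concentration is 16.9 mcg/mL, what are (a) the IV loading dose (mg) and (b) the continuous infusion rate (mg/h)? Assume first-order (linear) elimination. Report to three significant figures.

Total Vd = 3.1 × 53 = 164.3 L
Loading: fill Vd to C_target → 164.3 L × 16.9 mg/L = 2777 mg
CL = 42.2 mL/min = 42.2 × 0.06 = 2.532 L/h
Infusion rate = 2.532 L/h × 16.9 mg/L = 42.79 mg/h

(a) 2780 mg; (b) 42.8 mg/h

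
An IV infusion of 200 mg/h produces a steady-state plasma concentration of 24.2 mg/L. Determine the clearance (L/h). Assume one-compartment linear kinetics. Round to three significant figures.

8.26 L/h

At steady state, infusion rate = CL × Css, so CL = rate / Css.
CL = 200 / 24.2 = 8.264 L/h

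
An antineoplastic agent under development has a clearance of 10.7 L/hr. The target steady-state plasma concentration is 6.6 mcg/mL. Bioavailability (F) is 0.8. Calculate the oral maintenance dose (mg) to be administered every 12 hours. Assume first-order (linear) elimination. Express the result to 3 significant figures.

1060 mg

At steady state, dose per interval replaces the amount cleared in that interval: F·D/τ = CL·Css.
D = CL × Css × τ / F = 10.70 × 6.6 × 12 / 0.8 = 1059 mg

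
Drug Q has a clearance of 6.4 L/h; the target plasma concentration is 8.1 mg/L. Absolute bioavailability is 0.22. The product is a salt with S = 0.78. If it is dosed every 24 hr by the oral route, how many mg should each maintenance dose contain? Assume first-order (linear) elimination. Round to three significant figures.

7250 mg

D = CL × Css × τ / F / S = 6.400 × 8.1 × 24 / 0.22 / 0.78 = 7250 mg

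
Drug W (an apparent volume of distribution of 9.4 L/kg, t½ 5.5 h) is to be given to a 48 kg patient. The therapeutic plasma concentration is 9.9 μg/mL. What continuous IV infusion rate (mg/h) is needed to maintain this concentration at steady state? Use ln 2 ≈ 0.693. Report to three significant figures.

563 mg/h

Total Vd = 9.4 × 48 = 451.2 L
CL = ln 2 · Vd / t½ = 0.693 × 451.2 / 5.5 = 56.85 L/h
Infusion rate = CL × Css = 56.85 × 9.9 = 562.8 mg/h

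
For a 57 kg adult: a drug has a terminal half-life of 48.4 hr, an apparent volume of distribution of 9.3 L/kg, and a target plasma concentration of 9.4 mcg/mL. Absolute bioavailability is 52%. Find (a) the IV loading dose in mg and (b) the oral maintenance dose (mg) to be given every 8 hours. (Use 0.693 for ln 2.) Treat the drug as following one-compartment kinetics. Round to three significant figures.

(a) 4980 mg; (b) 1100 mg

Vd = 9.3 L/kg × 57 kg = 530.1 L
LD = Vd × C = 530.1 × 9.4 = 4983 mg
CL = 0.693 × Vd / t½ = 0.693 × 530.1 / 48.4 = 7.590 L/h
D = CL × Css × τ / F = 7.590 × 9.4 × 8 / 0.52 = 1098 mg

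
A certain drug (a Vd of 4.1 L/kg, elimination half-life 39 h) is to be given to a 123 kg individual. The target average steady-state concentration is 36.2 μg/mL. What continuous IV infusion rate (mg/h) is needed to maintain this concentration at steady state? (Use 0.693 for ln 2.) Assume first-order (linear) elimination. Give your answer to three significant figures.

324 mg/h

Vd(total) = 123 kg × 4.1 L/kg = 504.3 L
CL = ln 2 · Vd / t½ = 0.693 × 504.3 / 39 = 8.961 L/h
Infusion rate = CL × Css = 8.961 × 36.2 = 324.4 mg/h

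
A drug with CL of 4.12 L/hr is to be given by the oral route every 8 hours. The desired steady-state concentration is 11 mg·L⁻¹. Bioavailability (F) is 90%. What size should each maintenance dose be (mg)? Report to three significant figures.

403 mg

D = CL × Css × τ / F = 4.120 × 11 × 8 / 0.9 = 402.8 mg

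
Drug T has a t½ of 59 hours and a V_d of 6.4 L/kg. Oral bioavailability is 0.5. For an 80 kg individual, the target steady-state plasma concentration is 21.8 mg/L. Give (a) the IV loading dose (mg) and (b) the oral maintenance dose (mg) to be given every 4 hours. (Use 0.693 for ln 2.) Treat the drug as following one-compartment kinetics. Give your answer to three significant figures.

Vd = 6.4 L/kg × 80 kg = 512.0 L
LD = Vd × C = 512.0 × 21.8 = 11160 mg
CL = 0.693 × Vd / t½ = 0.693 × 512.0 / 59 = 6.014 L/h
D = CL × Css × τ / F = 6.014 × 21.8 × 4 / 0.5 = 1049 mg

(a) 11200 mg; (b) 1050 mg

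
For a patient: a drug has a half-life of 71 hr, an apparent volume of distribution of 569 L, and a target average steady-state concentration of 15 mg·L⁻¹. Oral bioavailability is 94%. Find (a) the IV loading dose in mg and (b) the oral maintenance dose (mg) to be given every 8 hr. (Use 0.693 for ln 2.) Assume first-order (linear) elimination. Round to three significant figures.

(a) 8540 mg; (b) 709 mg

LD = Vd × C = 569.0 × 15 = 8535 mg
CL = 0.693 × Vd / t½ = 0.693 × 569.0 / 71 = 5.554 L/h
D = CL × Css × τ / F = 5.554 × 15 × 8 / 0.94 = 709.0 mg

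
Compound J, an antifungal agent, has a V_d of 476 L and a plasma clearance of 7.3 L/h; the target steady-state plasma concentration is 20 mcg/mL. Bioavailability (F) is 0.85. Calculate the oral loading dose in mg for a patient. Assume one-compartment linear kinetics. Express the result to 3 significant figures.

LD is governed by Vd — clearance does not enter the loading-dose calculation.
LD = Vd × C / F = 476.0 × 20.00 / 0.85 = 11200 mg

11200 mg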